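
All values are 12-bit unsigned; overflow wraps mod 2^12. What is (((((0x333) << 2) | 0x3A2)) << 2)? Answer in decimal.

0x333 = 001100110011
→ << 2 (mod 2^12) → 110011001100 = 3276
0x3A2 = 001110100010
→ | → 111111101110 = 4078
→ << 2 (mod 2^12) → 111110111000 = 4024

4024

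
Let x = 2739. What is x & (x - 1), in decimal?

x = 101010110011 = 2739
x - 1 = 101010110010
AND   = 101010110010 = 2738
(x & (x - 1) clears the lowest set bit of x.)

2738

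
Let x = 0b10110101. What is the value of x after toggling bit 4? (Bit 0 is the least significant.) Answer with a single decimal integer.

x = 10110101
bit 4 is currently 1; toggle it via x ^ (1 << 4) = x ^ 16
→ 10100101 = 165

165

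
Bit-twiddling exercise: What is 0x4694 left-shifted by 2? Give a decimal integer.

0x4694 = 00100011010010100
shift left by 2 → 10001101001010000 = 72272
(equivalently, 18068 × 2^2 = 18068 × 4)

72272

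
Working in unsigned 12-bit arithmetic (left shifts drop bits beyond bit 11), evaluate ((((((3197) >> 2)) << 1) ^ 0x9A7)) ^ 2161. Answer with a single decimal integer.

2024

3197 = 110001111101
→ >> 2 → 001100011111 = 799
→ << 1 (mod 2^12) → 011000111110 = 1598
0x9A7 = 100110100111
→ ^ → 111110011001 = 3993
2161 = 100001110001
→ ^ → 011111101000 = 2024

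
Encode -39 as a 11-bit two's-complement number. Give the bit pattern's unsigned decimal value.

2009

39 in 11 bits: 00000100111
Invert: 11111011000
Add 1:  11111011001 = 2009
(Check: 2^11 - 39 = 2048 - 39 = 2009.)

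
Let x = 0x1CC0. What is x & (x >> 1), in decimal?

x = 1110011000000 = 7360
x>>1 = 0111001100000
AND  = 0110001000000 = 3136
(x & (x >> 1) has a 1 wherever x has two consecutive 1 bits.)

3136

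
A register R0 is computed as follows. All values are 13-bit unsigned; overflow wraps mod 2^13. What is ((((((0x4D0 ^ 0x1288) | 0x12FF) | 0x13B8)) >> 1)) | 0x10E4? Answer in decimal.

7167

0x4D0 = 0010011010000
0x1288 = 1001010001000
→ ^ → 1011001011000 = 5720
0x12FF = 1001011111111
→ | → 1011011111111 = 5887
0x13B8 = 1001110111000
→ | → 1011111111111 = 6143
→ >> 1 → 0101111111111 = 3071
0x10E4 = 1000011100100
→ | → 1101111111111 = 7167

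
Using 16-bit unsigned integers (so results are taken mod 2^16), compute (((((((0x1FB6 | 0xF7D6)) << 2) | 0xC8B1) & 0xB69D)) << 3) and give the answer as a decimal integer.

46280

0x1FB6 = 0001111110110110
0xF7D6 = 1111011111010110
→ | → 1111111111110110 = 65526
→ << 2 (mod 2^16) → 1111111111011000 = 65496
0xC8B1 = 1100100010110001
→ | → 1111111111111001 = 65529
0xB69D = 1011011010011101
→ & → 1011011010011001 = 46745
→ << 3 (mod 2^16) → 1011010011001000 = 46280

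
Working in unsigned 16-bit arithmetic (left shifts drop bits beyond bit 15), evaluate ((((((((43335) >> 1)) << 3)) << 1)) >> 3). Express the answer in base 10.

2374

43335 = 1010100101000111
→ >> 1 → 0101010010100011 = 21667
→ << 3 (mod 2^16) → 1010010100011000 = 42264
→ << 1 (mod 2^16) → 0100101000110000 = 18992
→ >> 3 → 0000100101000110 = 2374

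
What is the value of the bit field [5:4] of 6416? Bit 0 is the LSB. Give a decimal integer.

1

v = 1100100010000
Shift right by 4: 110010001
Mask low 2 bits: 01 = 1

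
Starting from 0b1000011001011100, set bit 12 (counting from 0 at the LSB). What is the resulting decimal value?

x = 1000011001011100
bit 12 is currently 0; set it via x | (1 << 12) = x | 4096
→ 1001011001011100 = 38492

38492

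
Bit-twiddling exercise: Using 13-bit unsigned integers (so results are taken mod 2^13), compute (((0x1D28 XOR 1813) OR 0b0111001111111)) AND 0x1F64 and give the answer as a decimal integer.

0x1D28 = 1110100101000
1813 = 0011100010101
→ XOR → 1101000111101 = 6717
0b0111001111111 = 0111001111111
→ OR → 1111001111111 = 7807
0x1F64 = 1111101100100
→ AND → 1111001100100 = 7780

7780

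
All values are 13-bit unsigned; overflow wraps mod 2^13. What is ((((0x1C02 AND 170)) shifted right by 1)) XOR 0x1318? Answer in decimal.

4889

0x1C02 = 1110000000010
170 = 0000010101010
→ AND → 0000000000010 = 2
→ shifted right by 1 → 0000000000001 = 1
0x1318 = 1001100011000
→ XOR → 1001100011001 = 4889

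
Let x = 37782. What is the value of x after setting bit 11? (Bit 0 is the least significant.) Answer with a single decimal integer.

x = 1001001110010110
bit 11 is currently 0; set it via x | (1 << 11) = x | 2048
→ 1001101110010110 = 39830

39830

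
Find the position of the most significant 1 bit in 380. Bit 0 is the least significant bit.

380 = 101111100
The topmost 1 is at position 8 (since 2^8 = 256 ≤ 380 < 512).

8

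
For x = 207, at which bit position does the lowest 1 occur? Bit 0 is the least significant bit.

207 = 11001111
Trailing zeros: 0, so the lowest set bit is bit 0 (value 1).

0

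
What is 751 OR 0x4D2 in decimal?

1791

751 = 01011101111
0x4D2 = 10011010010
 OR → 11011111111 = 1791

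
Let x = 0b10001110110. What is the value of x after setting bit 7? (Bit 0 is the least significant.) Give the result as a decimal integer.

1270

x = 10001110110
bit 7 is currently 0; set it via x | (1 << 7) = x | 128
→ 10011110110 = 1270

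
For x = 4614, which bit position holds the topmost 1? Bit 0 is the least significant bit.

12

4614 = 1001000000110
The topmost 1 is at position 12 (since 2^12 = 4096 ≤ 4614 < 8192).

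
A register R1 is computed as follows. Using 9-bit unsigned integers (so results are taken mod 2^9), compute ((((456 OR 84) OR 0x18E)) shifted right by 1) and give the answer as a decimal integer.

239

456 = 111001000
84 = 001010100
→ OR → 111011100 = 476
0x18E = 110001110
→ OR → 111011110 = 478
→ shifted right by 1 → 011101111 = 239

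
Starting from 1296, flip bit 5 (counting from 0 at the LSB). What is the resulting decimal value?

1328

x = 0010100010000
bit 5 is currently 0; toggle it via x ^ (1 << 5) = x ^ 32
→ 0010100110000 = 1328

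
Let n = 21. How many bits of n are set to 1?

3

21 = 10101
Count the 1s: 1 + 1 + 1 = 3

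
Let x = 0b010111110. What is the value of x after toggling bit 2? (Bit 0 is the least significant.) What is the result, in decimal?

x = 010111110
bit 2 is currently 1; toggle it via x ^ (1 << 2) = x ^ 4
→ 010111010 = 186

186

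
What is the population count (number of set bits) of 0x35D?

0x35D = 1101011101
Count the 1s: 1 + 1 + 1 + 1 + 1 + 1 + 1 = 7

7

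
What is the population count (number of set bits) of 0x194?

4

0x194 = 110010100
Count the 1s: 1 + 1 + 1 + 1 = 4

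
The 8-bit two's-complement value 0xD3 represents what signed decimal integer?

pattern = 11010011 (MSB is 1 ⇒ negative)
Invert: 00101100, add 1 → 00101101 = 45, so the value is -45.
(Equivalently: 211 - 2^8 = 211 - 256 = -45.)

-45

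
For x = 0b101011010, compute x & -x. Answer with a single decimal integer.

2

x = 101011010 = 346
-x (two's complement) = …010100110
AND   = 000000010 = 2
(x & -x isolates the lowest set bit of x.)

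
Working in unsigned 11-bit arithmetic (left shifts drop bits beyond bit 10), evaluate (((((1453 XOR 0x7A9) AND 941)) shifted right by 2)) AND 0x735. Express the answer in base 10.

1453 = 10110101101
0x7A9 = 11110101001
→ XOR → 01000000100 = 516
941 = 01110101101
→ AND → 01000000100 = 516
→ shifted right by 2 → 00010000001 = 129
0x735 = 11100110101
→ AND → 00000000001 = 1

1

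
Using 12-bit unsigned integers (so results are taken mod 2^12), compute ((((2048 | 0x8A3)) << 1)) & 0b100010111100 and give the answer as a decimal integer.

2048 = 100000000000
0x8A3 = 100010100011
→ | → 100010100011 = 2211
→ << 1 (mod 2^12) → 000101000110 = 326
0b100010111100 = 100010111100
→ & → 000000000100 = 4

4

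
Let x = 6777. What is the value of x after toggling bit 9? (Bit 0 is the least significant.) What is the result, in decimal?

6265

x = 1101001111001
bit 9 is currently 1; toggle it via x ^ (1 << 9) = x ^ 512
→ 1100001111001 = 6265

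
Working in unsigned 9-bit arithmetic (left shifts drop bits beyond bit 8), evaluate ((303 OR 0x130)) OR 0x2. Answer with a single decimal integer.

319

303 = 100101111
0x130 = 100110000
→ OR → 100111111 = 319
0x2 = 000000010
→ OR → 100111111 = 319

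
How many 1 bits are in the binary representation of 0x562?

0x562 = 10101100010
Count the 1s: 1 + 1 + 1 + 1 + 1 = 5

5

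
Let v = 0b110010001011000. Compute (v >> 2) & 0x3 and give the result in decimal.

v = 110010001011000
Shift right by 2: 1100100010110
Mask low 2 bits: 10 = 2

2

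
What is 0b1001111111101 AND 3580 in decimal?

508

a = 1001111111101
3580 = 0110111111100
AND → 0000111111100 = 508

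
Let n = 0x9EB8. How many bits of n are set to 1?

0x9EB8 = 1001111010111000
Count the 1s: 1 + 1 + 1 + 1 + 1 + 1 + 1 + 1 + 1 = 9

9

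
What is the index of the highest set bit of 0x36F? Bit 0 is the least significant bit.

0x36F = 1101101111
The topmost 1 is at position 9 (since 2^9 = 512 ≤ 879 < 1024).

9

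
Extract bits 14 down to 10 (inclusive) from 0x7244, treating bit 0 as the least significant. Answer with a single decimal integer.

v = 111001001000100
Shift right by 10: 11100
Mask low 5 bits: 11100 = 28

28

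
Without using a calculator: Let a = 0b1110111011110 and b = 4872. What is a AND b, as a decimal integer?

a = 1110111011110
4872 = 1001100001000
AND → 1000100001000 = 4360

4360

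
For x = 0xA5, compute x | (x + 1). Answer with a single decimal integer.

x = 10100101 = 165
x + 1 = 10100110
OR    = 10100111 = 167
(x | (x + 1) sets the lowest cleared bit.)

167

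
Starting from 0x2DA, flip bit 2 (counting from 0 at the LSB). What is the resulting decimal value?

x = 1011011010
bit 2 is currently 0; toggle it via x ^ (1 << 2) = x ^ 4
→ 1011011110 = 734

734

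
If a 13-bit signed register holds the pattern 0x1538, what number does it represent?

-2760

pattern = 1010100111000 (MSB is 1 ⇒ negative)
Invert: 0101011000111, add 1 → 0101011001000 = 2760, so the value is -2760.
(Equivalently: 5432 - 2^13 = 5432 - 8192 = -2760.)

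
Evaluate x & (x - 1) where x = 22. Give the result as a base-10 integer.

x = 10110 = 22
x - 1 = 10101
AND   = 10100 = 20
(x & (x - 1) clears the lowest set bit of x.)

20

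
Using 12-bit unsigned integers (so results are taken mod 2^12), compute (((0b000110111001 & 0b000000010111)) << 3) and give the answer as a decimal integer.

136

0b000110111001 = 000110111001
0b000000010111 = 000000010111
→ & → 000000010001 = 17
→ << 3 (mod 2^12) → 000010001000 = 136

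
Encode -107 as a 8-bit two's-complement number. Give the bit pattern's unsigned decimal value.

107 in 8 bits: 01101011
Invert: 10010100
Add 1:  10010101 = 149
(Check: 2^8 - 107 = 256 - 107 = 149.)

149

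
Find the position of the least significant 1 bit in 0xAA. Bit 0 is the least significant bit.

0xAA = 10101010
Trailing zeros: 1, so the lowest set bit is bit 1 (value 2).

1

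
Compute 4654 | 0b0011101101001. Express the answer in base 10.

4654 = 1001000101110
b = 0011101101001
 OR → 1011101101111 = 5999

5999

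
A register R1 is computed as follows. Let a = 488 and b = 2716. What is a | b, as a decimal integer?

488 = 000111101000
2716 = 101010011100
 OR → 101111111100 = 3068

3068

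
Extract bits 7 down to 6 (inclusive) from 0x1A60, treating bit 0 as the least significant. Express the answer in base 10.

v = 001101001100000
Shift right by 6: 001101001
Mask low 2 bits: 01 = 1

1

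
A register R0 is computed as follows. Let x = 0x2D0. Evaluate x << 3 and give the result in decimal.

5760

0x2D0 = 0001011010000
shift left by 3 → 1011010000000 = 5760
(equivalently, 720 × 2^3 = 720 × 8)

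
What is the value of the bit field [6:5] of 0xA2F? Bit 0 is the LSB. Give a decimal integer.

1

v = 0101000101111
Shift right by 5: 01010001
Mask low 2 bits: 01 = 1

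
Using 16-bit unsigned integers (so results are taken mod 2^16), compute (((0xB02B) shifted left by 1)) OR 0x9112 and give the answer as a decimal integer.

61782

0xB02B = 1011000000101011
→ shifted left by 1 (mod 2^16) → 0110000001010110 = 24662
0x9112 = 1001000100010010
→ OR → 1111000101010110 = 61782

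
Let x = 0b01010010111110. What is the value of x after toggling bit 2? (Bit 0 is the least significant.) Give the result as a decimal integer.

x = 01010010111110
bit 2 is currently 1; toggle it via x ^ (1 << 2) = x ^ 4
→ 01010010111010 = 5306

5306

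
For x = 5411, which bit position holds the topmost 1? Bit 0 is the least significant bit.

12

5411 = 1010100100011
The topmost 1 is at position 12 (since 2^12 = 4096 ≤ 5411 < 8192).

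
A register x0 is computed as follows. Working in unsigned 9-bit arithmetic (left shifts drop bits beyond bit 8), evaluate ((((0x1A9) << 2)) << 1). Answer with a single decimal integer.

0x1A9 = 110101001
→ << 2 (mod 2^9) → 010100100 = 164
→ << 1 (mod 2^9) → 101001000 = 328

328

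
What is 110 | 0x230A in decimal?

9070

110 = 00000001101110
0x230A = 10001100001010
 OR → 10001101101110 = 9070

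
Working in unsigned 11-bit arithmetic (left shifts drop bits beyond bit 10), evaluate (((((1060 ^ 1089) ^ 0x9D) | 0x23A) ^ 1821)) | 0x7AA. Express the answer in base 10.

2031

1060 = 10000100100
1089 = 10001000001
→ ^ → 00001100101 = 101
0x9D = 00010011101
→ ^ → 00011111000 = 248
0x23A = 01000111010
→ | → 01011111010 = 762
1821 = 11100011101
→ ^ → 10111100111 = 1511
0x7AA = 11110101010
→ | → 11111101111 = 2031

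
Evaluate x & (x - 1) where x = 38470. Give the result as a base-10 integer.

38468

x = 1001011001000110 = 38470
x - 1 = 1001011001000101
AND   = 1001011001000100 = 38468
(x & (x - 1) clears the lowest set bit of x.)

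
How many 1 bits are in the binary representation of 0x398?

5

0x398 = 1110011000
Count the 1s: 1 + 1 + 1 + 1 + 1 = 5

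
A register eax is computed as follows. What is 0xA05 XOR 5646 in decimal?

7179

0xA05 = 0101000000101
5646 = 1011000001110
XOR → 1110000001011 = 7179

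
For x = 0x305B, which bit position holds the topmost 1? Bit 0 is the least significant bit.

13

0x305B = 11000001011011
The topmost 1 is at position 13 (since 2^13 = 8192 ≤ 12379 < 16384).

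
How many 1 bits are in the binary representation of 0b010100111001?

n = 10100111001
Count the 1s: 1 + 1 + 1 + 1 + 1 + 1 = 6

6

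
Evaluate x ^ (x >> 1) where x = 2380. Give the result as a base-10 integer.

3562

x = 100101001100 = 2380
x>>1 = 010010100110
XOR  = 110111101010 = 3562
(x ^ (x >> 1) gives the standard binary-reflected Gray code of x.)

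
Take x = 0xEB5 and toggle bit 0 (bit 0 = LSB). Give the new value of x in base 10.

x = 0111010110101
bit 0 is currently 1; toggle it via x ^ (1 << 0) = x ^ 1
→ 0111010110100 = 3764

3764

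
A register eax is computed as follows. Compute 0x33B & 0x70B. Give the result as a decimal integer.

0x33B = 01100111011
0x70B = 11100001011
AND → 01100001011 = 779

779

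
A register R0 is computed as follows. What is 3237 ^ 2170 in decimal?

3237 = 110010100101
2170 = 100001111010
XOR → 010011011111 = 1247

1247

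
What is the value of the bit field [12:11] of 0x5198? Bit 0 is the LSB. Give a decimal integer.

2

v = 101000110011000
Shift right by 11: 1010
Mask low 2 bits: 10 = 2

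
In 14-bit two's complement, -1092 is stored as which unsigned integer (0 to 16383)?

1092 in 14 bits: 00010001000100
Invert: 11101110111011
Add 1:  11101110111100 = 15292
(Check: 2^14 - 1092 = 16384 - 1092 = 15292.)

15292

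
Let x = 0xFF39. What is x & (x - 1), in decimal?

65336

x = 1111111100111001 = 65337
x - 1 = 1111111100111000
AND   = 1111111100111000 = 65336
(x & (x - 1) clears the lowest set bit of x.)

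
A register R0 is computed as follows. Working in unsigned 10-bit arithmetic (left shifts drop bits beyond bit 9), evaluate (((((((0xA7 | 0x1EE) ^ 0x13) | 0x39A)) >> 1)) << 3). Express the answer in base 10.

0xA7 = 0010100111
0x1EE = 0111101110
→ | → 0111101111 = 495
0x13 = 0000010011
→ ^ → 0111111100 = 508
0x39A = 1110011010
→ | → 1111111110 = 1022
→ >> 1 → 0111111111 = 511
→ << 3 (mod 2^10) → 1111111000 = 1016

1016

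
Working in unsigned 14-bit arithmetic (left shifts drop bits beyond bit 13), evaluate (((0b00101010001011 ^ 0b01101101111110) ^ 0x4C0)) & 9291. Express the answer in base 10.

0b00101010001011 = 00101010001011
0b01101101111110 = 01101101111110
→ ^ → 01000111110101 = 4597
0x4C0 = 00010011000000
→ ^ → 01010100110101 = 5429
9291 = 10010001001011
→ & → 00010000000001 = 1025

1025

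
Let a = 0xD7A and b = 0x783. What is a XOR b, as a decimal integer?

0xD7A = 110101111010
0x783 = 011110000011
XOR → 101011111001 = 2809

2809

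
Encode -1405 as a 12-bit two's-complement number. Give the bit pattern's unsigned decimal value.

1405 in 12 bits: 010101111101
Invert: 101010000010
Add 1:  101010000011 = 2691
(Check: 2^12 - 1405 = 4096 - 1405 = 2691.)

2691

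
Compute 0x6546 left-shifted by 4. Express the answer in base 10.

0x6546 = 0000110010101000110
shift left by 4 → 1100101010001100000 = 414816
(equivalently, 25926 × 2^4 = 25926 × 16)

414816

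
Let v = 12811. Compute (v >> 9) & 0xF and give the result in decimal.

v = 011001000001011
Shift right by 9: 011001
Mask low 4 bits: 1001 = 9

9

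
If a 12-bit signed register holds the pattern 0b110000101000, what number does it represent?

pattern = 110000101000 (MSB is 1 ⇒ negative)
Invert: 001111010111, add 1 → 001111011000 = 984, so the value is -984.
(Equivalently: 3112 - 2^12 = 3112 - 4096 = -984.)

-984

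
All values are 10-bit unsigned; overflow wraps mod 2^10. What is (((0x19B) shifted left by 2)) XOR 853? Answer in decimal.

0x19B = 0110011011
→ shifted left by 2 (mod 2^10) → 1001101100 = 620
853 = 1101010101
→ XOR → 0100111001 = 313

313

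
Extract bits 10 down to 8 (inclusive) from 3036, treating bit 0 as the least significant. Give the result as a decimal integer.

v = 101111011100
Shift right by 8: 1011
Mask low 3 bits: 011 = 3

3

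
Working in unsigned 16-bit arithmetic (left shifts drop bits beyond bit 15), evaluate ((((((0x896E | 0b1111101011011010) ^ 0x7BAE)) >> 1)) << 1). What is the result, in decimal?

32848

0x896E = 1000100101101110
0b1111101011011010 = 1111101011011010
→ | → 1111101111111110 = 64510
0x7BAE = 0111101110101110
→ ^ → 1000000001010000 = 32848
→ >> 1 → 0100000000101000 = 16424
→ << 1 (mod 2^16) → 1000000001010000 = 32848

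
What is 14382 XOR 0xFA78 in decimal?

49750

14382 = 0011100000101110
0xFA78 = 1111101001111000
XOR → 1100001001010110 = 49750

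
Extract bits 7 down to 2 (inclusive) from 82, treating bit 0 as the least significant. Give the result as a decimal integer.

v = 0001010010
Shift right by 2: 00010100
Mask low 6 bits: 010100 = 20

20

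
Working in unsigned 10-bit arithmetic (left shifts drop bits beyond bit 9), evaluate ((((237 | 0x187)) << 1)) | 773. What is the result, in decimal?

991

237 = 0011101101
0x187 = 0110000111
→ | → 0111101111 = 495
→ << 1 (mod 2^10) → 1111011110 = 990
773 = 1100000101
→ | → 1111011111 = 991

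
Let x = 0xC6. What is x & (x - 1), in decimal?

x = 11000110 = 198
x - 1 = 11000101
AND   = 11000100 = 196
(x & (x - 1) clears the lowest set bit of x.)

196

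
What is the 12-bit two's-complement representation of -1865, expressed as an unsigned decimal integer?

2231

1865 in 12 bits: 011101001001
Invert: 100010110110
Add 1:  100010110111 = 2231
(Check: 2^12 - 1865 = 4096 - 1865 = 2231.)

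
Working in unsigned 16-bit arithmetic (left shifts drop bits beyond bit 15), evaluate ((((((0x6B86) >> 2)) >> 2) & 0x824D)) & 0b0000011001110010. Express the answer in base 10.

0x6B86 = 0110101110000110
→ >> 2 → 0001101011100001 = 6881
→ >> 2 → 0000011010111000 = 1720
0x824D = 1000001001001101
→ & → 0000001000001000 = 520
0b0000011001110010 = 0000011001110010
→ & → 0000001000000000 = 512

512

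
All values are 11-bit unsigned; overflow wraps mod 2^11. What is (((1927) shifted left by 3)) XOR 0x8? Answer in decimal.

1927 = 11110000111
→ shifted left by 3 (mod 2^11) → 10000111000 = 1080
0x8 = 00000001000
→ XOR → 10000110000 = 1072

1072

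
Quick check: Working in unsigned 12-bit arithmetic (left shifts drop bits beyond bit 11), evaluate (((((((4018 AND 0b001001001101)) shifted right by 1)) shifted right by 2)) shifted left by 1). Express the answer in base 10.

4018 = 111110110010
0b001001001101 = 001001001101
→ AND → 001000000000 = 512
→ shifted right by 1 → 000100000000 = 256
→ shifted right by 2 → 000001000000 = 64
→ shifted left by 1 (mod 2^12) → 000010000000 = 128

128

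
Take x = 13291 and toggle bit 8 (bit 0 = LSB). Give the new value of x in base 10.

x = 11001111101011
bit 8 is currently 1; toggle it via x ^ (1 << 8) = x ^ 256
→ 11001011101011 = 13035

13035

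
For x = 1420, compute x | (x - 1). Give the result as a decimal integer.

1423

x = 10110001100 = 1420
x - 1 = 10110001011
OR    = 10110001111 = 1423
(x | (x - 1) sets all bits below the lowest set bit.)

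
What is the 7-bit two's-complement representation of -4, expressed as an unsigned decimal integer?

4 in 7 bits: 0000100
Invert: 1111011
Add 1:  1111100 = 124
(Check: 2^7 - 4 = 128 - 4 = 124.)

124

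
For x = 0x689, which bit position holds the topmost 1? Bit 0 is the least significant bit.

0x689 = 11010001001
The topmost 1 is at position 10 (since 2^10 = 1024 ≤ 1673 < 2048).

10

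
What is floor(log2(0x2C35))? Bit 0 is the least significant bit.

13

0x2C35 = 10110000110101
The topmost 1 is at position 13 (since 2^13 = 8192 ≤ 11317 < 16384).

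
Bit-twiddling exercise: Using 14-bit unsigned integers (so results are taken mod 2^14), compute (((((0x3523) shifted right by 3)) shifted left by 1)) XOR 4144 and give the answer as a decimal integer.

7544

0x3523 = 11010100100011
→ shifted right by 3 → 00011010100100 = 1700
→ shifted left by 1 (mod 2^14) → 00110101001000 = 3400
4144 = 01000000110000
→ XOR → 01110101111000 = 7544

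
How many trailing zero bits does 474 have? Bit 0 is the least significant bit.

1

474 = 111011010
Trailing zeros: 1, so the lowest set bit is bit 1 (value 2).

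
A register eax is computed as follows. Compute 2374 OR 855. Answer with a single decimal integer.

2903

2374 = 100101000110
855 = 001101010111
 OR → 101101010111 = 2903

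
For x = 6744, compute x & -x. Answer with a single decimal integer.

x = 1101001011000 = 6744
-x (two's complement) = …0010110101000
AND   = 0000000001000 = 8
(x & -x isolates the lowest set bit of x.)

8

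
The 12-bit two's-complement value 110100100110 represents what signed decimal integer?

pattern = 110100100110 (MSB is 1 ⇒ negative)
Invert: 001011011001, add 1 → 001011011010 = 730, so the value is -730.
(Equivalently: 3366 - 2^12 = 3366 - 4096 = -730.)

-730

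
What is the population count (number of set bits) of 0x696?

6

0x696 = 11010010110
Count the 1s: 1 + 1 + 1 + 1 + 1 + 1 = 6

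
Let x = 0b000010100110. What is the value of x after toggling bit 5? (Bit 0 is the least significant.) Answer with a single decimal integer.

x = 000010100110
bit 5 is currently 1; toggle it via x ^ (1 << 5) = x ^ 32
→ 000010000110 = 134

134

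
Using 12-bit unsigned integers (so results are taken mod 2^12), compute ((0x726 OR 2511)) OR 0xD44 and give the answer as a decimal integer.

0x726 = 011100100110
2511 = 100111001111
→ OR → 111111101111 = 4079
0xD44 = 110101000100
→ OR → 111111101111 = 4079

4079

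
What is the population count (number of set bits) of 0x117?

5

0x117 = 100010111
Count the 1s: 1 + 1 + 1 + 1 + 1 = 5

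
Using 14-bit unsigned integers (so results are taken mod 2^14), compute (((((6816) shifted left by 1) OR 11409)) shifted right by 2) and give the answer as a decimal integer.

6816 = 01101010100000
→ shifted left by 1 (mod 2^14) → 11010101000000 = 13632
11409 = 10110010010001
→ OR → 11110111010001 = 15825
→ shifted right by 2 → 00111101110100 = 3956

3956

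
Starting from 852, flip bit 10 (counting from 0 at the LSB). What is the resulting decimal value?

x = 001101010100
bit 10 is currently 0; toggle it via x ^ (1 << 10) = x ^ 1024
→ 011101010100 = 1876

1876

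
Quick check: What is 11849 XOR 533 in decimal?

11849 = 10111001001001
533 = 00001000010101
XOR → 10110001011100 = 11356

11356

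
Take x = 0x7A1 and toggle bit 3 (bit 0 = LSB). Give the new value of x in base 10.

1961

x = 011110100001
bit 3 is currently 0; toggle it via x ^ (1 << 3) = x ^ 8
→ 011110101001 = 1961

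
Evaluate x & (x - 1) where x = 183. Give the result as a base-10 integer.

x = 10110111 = 183
x - 1 = 10110110
AND   = 10110110 = 182
(x & (x - 1) clears the lowest set bit of x.)

182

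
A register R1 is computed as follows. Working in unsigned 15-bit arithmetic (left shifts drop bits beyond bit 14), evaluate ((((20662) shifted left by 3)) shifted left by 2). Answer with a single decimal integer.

5824

20662 = 101000010110110
→ shifted left by 3 (mod 2^15) → 000010110110000 = 1456
→ shifted left by 2 (mod 2^15) → 001011011000000 = 5824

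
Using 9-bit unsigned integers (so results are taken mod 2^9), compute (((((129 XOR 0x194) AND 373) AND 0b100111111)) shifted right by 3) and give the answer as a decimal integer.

129 = 010000001
0x194 = 110010100
→ XOR → 100010101 = 277
373 = 101110101
→ AND → 100010101 = 277
0b100111111 = 100111111
→ AND → 100010101 = 277
→ shifted right by 3 → 000100010 = 34

34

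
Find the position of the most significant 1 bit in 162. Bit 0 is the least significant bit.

162 = 10100010
The topmost 1 is at position 7 (since 2^7 = 128 ≤ 162 < 256).

7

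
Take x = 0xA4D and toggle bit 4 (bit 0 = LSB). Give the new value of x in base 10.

2653

x = 101001001101
bit 4 is currently 0; toggle it via x ^ (1 << 4) = x ^ 16
→ 101001011101 = 2653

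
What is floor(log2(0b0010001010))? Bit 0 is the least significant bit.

7

0b0010001010 = 10001010
The topmost 1 is at position 7 (since 2^7 = 128 ≤ 138 < 256).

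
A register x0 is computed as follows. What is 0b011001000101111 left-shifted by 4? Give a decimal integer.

205552

x = 000011001000101111
shift left by 4 → 110010001011110000 = 205552
(equivalently, 12847 × 2^4 = 12847 × 16)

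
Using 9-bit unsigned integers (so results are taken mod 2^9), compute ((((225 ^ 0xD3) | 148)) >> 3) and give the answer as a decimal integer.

22

225 = 011100001
0xD3 = 011010011
→ ^ → 000110010 = 50
148 = 010010100
→ | → 010110110 = 182
→ >> 3 → 000010110 = 22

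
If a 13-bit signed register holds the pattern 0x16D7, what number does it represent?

pattern = 1011011010111 (MSB is 1 ⇒ negative)
Invert: 0100100101000, add 1 → 0100100101001 = 2345, so the value is -2345.
(Equivalently: 5847 - 2^13 = 5847 - 8192 = -2345.)

-2345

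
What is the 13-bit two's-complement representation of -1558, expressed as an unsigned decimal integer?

6634

1558 in 13 bits: 0011000010110
Invert: 1100111101001
Add 1:  1100111101010 = 6634
(Check: 2^13 - 1558 = 8192 - 1558 = 6634.)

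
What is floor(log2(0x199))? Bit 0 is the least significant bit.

0x199 = 110011001
The topmost 1 is at position 8 (since 2^8 = 256 ≤ 409 < 512).

8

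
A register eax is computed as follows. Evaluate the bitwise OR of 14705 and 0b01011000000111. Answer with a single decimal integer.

16247

14705 = 11100101110001
b = 01011000000111
 OR → 11111101110111 = 16247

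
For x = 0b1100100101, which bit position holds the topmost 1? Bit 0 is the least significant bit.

9

0b1100100101 = 1100100101
The topmost 1 is at position 9 (since 2^9 = 512 ≤ 805 < 1024).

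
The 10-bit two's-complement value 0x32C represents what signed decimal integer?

-212

pattern = 1100101100 (MSB is 1 ⇒ negative)
Invert: 0011010011, add 1 → 0011010100 = 212, so the value is -212.
(Equivalently: 812 - 2^10 = 812 - 1024 = -212.)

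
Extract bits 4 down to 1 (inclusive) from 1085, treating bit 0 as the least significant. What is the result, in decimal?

14

v = 10000111101
Shift right by 1: 1000011110
Mask low 4 bits: 1110 = 14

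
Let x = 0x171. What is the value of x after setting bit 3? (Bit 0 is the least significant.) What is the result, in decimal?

377

x = 101110001
bit 3 is currently 0; set it via x | (1 << 3) = x | 8
→ 101111001 = 377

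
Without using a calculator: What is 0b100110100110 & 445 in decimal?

420

a = 100110100110
445 = 000110111101
AND → 000110100100 = 420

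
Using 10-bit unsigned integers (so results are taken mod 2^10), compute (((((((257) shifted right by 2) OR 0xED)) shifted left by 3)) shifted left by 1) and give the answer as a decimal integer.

257 = 0100000001
→ shifted right by 2 → 0001000000 = 64
0xED = 0011101101
→ OR → 0011101101 = 237
→ shifted left by 3 (mod 2^10) → 1101101000 = 872
→ shifted left by 1 (mod 2^10) → 1011010000 = 720

720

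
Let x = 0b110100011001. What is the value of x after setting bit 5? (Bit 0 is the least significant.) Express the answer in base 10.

3385

x = 110100011001
bit 5 is currently 0; set it via x | (1 << 5) = x | 32
→ 110100111001 = 3385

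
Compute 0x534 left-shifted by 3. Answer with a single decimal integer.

10656

0x534 = 00010100110100
shift left by 3 → 10100110100000 = 10656
(equivalently, 1332 × 2^3 = 1332 × 8)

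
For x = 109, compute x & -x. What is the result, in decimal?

1

x = 1101101 = 109
-x (two's complement) = …0010011
AND   = 0000001 = 1
(x & -x isolates the lowest set bit of x.)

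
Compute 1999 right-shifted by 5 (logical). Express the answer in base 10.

62

1999 = 11111001111
shift right by 5 → 00000111110 = 62
(equivalently, floor(1999 / 32))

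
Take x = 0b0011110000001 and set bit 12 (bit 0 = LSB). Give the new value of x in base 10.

6017

x = 0011110000001
bit 12 is currently 0; set it via x | (1 << 12) = x | 4096
→ 1011110000001 = 6017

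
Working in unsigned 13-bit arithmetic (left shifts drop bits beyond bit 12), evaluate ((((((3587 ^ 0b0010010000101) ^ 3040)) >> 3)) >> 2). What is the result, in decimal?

11

3587 = 0111000000011
0b0010010000101 = 0010010000101
→ ^ → 0101010000110 = 2694
3040 = 0101111100000
→ ^ → 0000101100110 = 358
→ >> 3 → 0000000101100 = 44
→ >> 2 → 0000000001011 = 11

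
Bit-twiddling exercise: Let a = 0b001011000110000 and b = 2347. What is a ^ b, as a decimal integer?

a = 1011000110000
2347 = 0100100101011
XOR → 1111100011011 = 7963

7963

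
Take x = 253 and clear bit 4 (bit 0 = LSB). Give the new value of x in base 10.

237

x = 11111101
bit 4 is currently 1; clear it via x & ~(1 << 4) = x & ~16
→ 11101101 = 237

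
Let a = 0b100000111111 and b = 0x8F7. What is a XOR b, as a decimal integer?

a = 100000111111
0x8F7 = 100011110111
XOR → 000011001000 = 200

200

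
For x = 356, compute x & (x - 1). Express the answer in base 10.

x = 101100100 = 356
x - 1 = 101100011
AND   = 101100000 = 352
(x & (x - 1) clears the lowest set bit of x.)

352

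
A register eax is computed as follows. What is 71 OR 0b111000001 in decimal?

71 = 001000111
b = 111000001
 OR → 111000111 = 455

455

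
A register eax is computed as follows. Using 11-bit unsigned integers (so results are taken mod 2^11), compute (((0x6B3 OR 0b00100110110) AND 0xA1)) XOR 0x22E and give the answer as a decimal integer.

0x6B3 = 11010110011
0b00100110110 = 00100110110
→ OR → 11110110111 = 1975
0xA1 = 00010100001
→ AND → 00010100001 = 161
0x22E = 01000101110
→ XOR → 01010001111 = 655

655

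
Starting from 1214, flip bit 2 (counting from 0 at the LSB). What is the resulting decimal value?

1210

x = 010010111110
bit 2 is currently 1; toggle it via x ^ (1 << 2) = x ^ 4
→ 010010111010 = 1210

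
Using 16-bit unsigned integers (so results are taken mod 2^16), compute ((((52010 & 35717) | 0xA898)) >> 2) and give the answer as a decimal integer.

52010 = 1100101100101010
35717 = 1000101110000101
→ & → 1000101100000000 = 35584
0xA898 = 1010100010011000
→ | → 1010101110011000 = 43928
→ >> 2 → 0010101011100110 = 10982

10982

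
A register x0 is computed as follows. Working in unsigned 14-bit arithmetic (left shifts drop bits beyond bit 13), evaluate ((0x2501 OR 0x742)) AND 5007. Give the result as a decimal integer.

771

0x2501 = 10010100000001
0x742 = 00011101000010
→ OR → 10011101000011 = 10051
5007 = 01001110001111
→ AND → 00001100000011 = 771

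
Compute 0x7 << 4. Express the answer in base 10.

0x7 = 0000111
shift left by 4 → 1110000 = 112
(equivalently, 7 × 2^4 = 7 × 16)

112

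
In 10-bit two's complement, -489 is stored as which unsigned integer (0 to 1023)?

489 in 10 bits: 0111101001
Invert: 1000010110
Add 1:  1000010111 = 535
(Check: 2^10 - 489 = 1024 - 489 = 535.)

535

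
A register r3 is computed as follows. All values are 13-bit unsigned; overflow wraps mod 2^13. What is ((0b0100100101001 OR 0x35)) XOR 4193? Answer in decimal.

0b0100100101001 = 0100100101001
0x35 = 0000000110101
→ OR → 0100100111101 = 2365
4193 = 1000001100001
→ XOR → 1100101011100 = 6492

6492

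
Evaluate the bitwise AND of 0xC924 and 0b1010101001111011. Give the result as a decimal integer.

0xC924 = 1100100100100100
b = 1010101001111011
AND → 1000100000100000 = 34848

34848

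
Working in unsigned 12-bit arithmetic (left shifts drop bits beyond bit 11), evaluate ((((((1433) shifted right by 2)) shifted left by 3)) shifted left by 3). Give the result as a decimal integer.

1433 = 010110011001
→ shifted right by 2 → 000101100110 = 358
→ shifted left by 3 (mod 2^12) → 101100110000 = 2864
→ shifted left by 3 (mod 2^12) → 100110000000 = 2432

2432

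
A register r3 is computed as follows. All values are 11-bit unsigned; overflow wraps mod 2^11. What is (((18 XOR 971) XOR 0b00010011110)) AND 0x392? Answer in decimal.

18 = 00000010010
971 = 01111001011
→ XOR → 01111011001 = 985
0b00010011110 = 00010011110
→ XOR → 01101000111 = 839
0x392 = 01110010010
→ AND → 01100000010 = 770

770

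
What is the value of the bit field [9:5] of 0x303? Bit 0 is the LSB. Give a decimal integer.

v = 1100000011
Shift right by 5: 11000
Mask low 5 bits: 11000 = 24

24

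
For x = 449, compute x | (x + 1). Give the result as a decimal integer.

x = 111000001 = 449
x + 1 = 111000010
OR    = 111000011 = 451
(x | (x + 1) sets the lowest cleared bit.)

451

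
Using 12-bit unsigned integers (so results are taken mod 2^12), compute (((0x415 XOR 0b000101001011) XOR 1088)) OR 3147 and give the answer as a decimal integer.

0x415 = 010000010101
0b000101001011 = 000101001011
→ XOR → 010101011110 = 1374
1088 = 010001000000
→ XOR → 000100011110 = 286
3147 = 110001001011
→ OR → 110101011111 = 3423

3423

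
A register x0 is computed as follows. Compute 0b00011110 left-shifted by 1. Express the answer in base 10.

60

x = 011110
shift left by 1 → 111100 = 60
(equivalently, 30 × 2^1 = 30 × 2)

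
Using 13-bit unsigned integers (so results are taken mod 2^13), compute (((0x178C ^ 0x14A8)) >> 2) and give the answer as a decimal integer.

0x178C = 1011110001100
0x14A8 = 1010010101000
→ ^ → 0001100100100 = 804
→ >> 2 → 0000011001001 = 201

201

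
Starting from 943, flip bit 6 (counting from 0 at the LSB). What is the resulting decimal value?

1007

x = 1110101111
bit 6 is currently 0; toggle it via x ^ (1 << 6) = x ^ 64
→ 1111101111 = 1007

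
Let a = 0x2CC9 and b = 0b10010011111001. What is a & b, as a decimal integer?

9417

0x2CC9 = 10110011001001
b = 10010011111001
AND → 10010011001001 = 9417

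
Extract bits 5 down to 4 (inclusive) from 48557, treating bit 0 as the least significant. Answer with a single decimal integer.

v = 1011110110101101
Shift right by 4: 101111011010
Mask low 2 bits: 10 = 2

2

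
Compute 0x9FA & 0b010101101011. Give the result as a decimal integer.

362

0x9FA = 100111111010
b = 010101101011
AND → 000101101010 = 362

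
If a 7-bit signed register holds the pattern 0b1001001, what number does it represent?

pattern = 1001001 (MSB is 1 ⇒ negative)
Invert: 0110110, add 1 → 0110111 = 55, so the value is -55.
(Equivalently: 73 - 2^7 = 73 - 128 = -55.)

-55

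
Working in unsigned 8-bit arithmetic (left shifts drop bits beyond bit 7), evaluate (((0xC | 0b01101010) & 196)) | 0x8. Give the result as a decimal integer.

0xC = 00001100
0b01101010 = 01101010
→ | → 01101110 = 110
196 = 11000100
→ & → 01000100 = 68
0x8 = 00001000
→ | → 01001100 = 76

76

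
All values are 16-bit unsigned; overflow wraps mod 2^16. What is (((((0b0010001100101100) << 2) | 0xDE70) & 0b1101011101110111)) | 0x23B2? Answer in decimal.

0b0010001100101100 = 0010001100101100
→ << 2 (mod 2^16) → 1000110010110000 = 36016
0xDE70 = 1101111001110000
→ | → 1101111011110000 = 57072
0b1101011101110111 = 1101011101110111
→ & → 1101011001110000 = 54896
0x23B2 = 0010001110110010
→ | → 1111011111110010 = 63474

63474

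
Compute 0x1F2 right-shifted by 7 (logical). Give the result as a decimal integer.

0x1F2 = 111110010
shift right by 7 → 000000011 = 3
(equivalently, floor(498 / 128))

3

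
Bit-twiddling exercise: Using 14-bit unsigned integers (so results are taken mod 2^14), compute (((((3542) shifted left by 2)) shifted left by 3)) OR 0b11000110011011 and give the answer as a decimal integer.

3542 = 00110111010110
→ shifted left by 2 (mod 2^14) → 11011101011000 = 14168
→ shifted left by 3 (mod 2^14) → 11101011000000 = 15040
0b11000110011011 = 11000110011011
→ OR → 11101111011011 = 15323

15323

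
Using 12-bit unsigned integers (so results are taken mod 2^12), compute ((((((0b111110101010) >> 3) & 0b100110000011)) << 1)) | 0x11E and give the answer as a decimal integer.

798

0b111110101010 = 111110101010
→ >> 3 → 000111110101 = 501
0b100110000011 = 100110000011
→ & → 000110000001 = 385
→ << 1 (mod 2^12) → 001100000010 = 770
0x11E = 000100011110
→ | → 001100011110 = 798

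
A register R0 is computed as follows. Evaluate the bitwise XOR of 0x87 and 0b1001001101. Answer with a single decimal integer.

0x87 = 0010000111
b = 1001001101
XOR → 1011001010 = 714

714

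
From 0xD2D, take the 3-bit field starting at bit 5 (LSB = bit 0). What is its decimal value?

1

v = 0110100101101
Shift right by 5: 01101001
Mask low 3 bits: 001 = 1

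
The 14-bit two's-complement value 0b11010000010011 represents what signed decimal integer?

pattern = 11010000010011 (MSB is 1 ⇒ negative)
Invert: 00101111101100, add 1 → 00101111101101 = 3053, so the value is -3053.
(Equivalently: 13331 - 2^14 = 13331 - 16384 = -3053.)

-3053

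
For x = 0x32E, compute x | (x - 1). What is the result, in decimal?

815

x = 1100101110 = 814
x - 1 = 1100101101
OR    = 1100101111 = 815
(x | (x - 1) sets all bits below the lowest set bit.)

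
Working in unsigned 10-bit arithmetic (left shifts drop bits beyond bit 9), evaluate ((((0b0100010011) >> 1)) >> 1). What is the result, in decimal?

68

0b0100010011 = 0100010011
→ >> 1 → 0010001001 = 137
→ >> 1 → 0001000100 = 68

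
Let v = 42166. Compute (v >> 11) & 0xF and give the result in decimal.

v = 1010010010110110
Shift right by 11: 10100
Mask low 4 bits: 0100 = 4

4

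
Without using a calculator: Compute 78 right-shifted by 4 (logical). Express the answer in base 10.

4

78 = 1001110
shift right by 4 → 0000100 = 4
(equivalently, floor(78 / 16))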